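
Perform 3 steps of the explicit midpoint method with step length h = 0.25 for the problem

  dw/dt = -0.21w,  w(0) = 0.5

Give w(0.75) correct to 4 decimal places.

Midpoint: k1 = f(t_n, w_n); k2 = f(t_n + h/2, w_n + (h/2)·k1); w_{n+1} = w_n + h·k2.
t=0.000000, w=0.500000:
  k1 = f(0.000000, 0.500000) = -0.105000
  k2 = f(0.125000, 0.486875) = -0.102244
  w ← 0.500000 + 0.25·(-0.102244) = 0.474439
t=0.250000, w=0.474439:
  k1 = f(0.250000, 0.474439) = -0.099632
  k2 = f(0.375000, 0.461985) = -0.097017
  w ← 0.474439 + 0.25·(-0.097017) = 0.450185
t=0.500000, w=0.450185:
  k1 = f(0.500000, 0.450185) = -0.094539
  k2 = f(0.625000, 0.438367) = -0.092057
  w ← 0.450185 + 0.25·(-0.092057) = 0.427171
w(0.75) ≈ 0.4272

0.4272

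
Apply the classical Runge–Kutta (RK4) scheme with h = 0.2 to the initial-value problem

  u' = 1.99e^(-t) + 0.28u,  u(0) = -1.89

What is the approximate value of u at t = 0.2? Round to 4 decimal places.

-1.6275

RK4: k1 = f(t_n, u_n); k2 = f(t_n + h/2, u_n + (h/2)·k1); k3 = f(t_n + h/2, u_n + (h/2)·k2); k4 = f(t_n + h, u_n + h·k3); u_{n+1} = u_n + (h/6)·(k1 + 2k2 + 2k3 + k4).
t=0.000000, u=-1.890000:
  k1 = f(0.000000, -1.890000) = 1.460800
  k2 = f(0.100000, -1.743920) = 1.312329
  k3 = f(0.100000, -1.758767) = 1.308172
  k4 = f(0.200000, -1.628366) = 1.173332
  u ← -1.890000 + (0.2/6)·(k1 + 2k2 + 2k3 + k4) = -1.627496
u(0.2) ≈ -1.6275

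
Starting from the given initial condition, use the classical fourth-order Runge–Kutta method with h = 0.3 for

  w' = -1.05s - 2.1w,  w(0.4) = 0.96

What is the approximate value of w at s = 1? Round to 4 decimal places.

RK4: k1 = f(s_n, w_n); k2 = f(s_n + h/2, w_n + (h/2)·k1); k3 = f(s_n + h/2, w_n + (h/2)·k2); k4 = f(s_n + h, w_n + h·k3); w_{n+1} = w_n + (h/6)·(k1 + 2k2 + 2k3 + k4).
s=0.400000, w=0.960000:
  k1 = f(0.400000, 0.960000) = -2.436000
  k2 = f(0.550000, 0.594600) = -1.826160
  k3 = f(0.550000, 0.686076) = -2.018260
  k4 = f(0.700000, 0.354522) = -1.479496
  w ← 0.960000 + (0.3/6)·(k1 + 2k2 + 2k3 + k4) = 0.379783
s=0.700000, w=0.379783:
  k1 = f(0.700000, 0.379783) = -1.532545
  k2 = f(0.850000, 0.149902) = -1.207293
  k3 = f(0.850000, 0.198689) = -1.309747
  k4 = f(1.000000, -0.013141) = -1.022404
  w ← 0.379783 + (0.3/6)·(k1 + 2k2 + 2k3 + k4) = 0.000332
w(1) ≈ 0.0003

0.0003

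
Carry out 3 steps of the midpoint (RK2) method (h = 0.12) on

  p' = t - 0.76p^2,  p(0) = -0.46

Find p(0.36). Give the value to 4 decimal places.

Midpoint: k1 = f(t_n, p_n); k2 = f(t_n + h/2, p_n + (h/2)·k1); p_{n+1} = p_n + h·k2.
t=0.000000, p=-0.460000:
  k1 = f(0.000000, -0.460000) = -0.160816
  k2 = f(0.060000, -0.469649) = -0.107633
  p ← -0.460000 + 0.12·(-0.107633) = -0.472916
t=0.120000, p=-0.472916:
  k1 = f(0.120000, -0.472916) = -0.049974
  k2 = f(0.180000, -0.475914) = 0.007864
  p ← -0.472916 + 0.12·0.007864 = -0.471972
t=0.240000, p=-0.471972:
  k1 = f(0.240000, -0.471972) = 0.070704
  k2 = f(0.300000, -0.467730) = 0.133734
  p ← -0.471972 + 0.12·0.133734 = -0.455924
p(0.36) ≈ -0.4559

-0.4559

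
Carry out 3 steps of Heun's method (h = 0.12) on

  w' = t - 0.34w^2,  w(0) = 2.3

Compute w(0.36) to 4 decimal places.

1.8529

Heun: k1 = f(t_n, w_n); k2 = f(t_n + h, w_n + h·k1); w_{n+1} = w_n + (h/2)·(k1 + k2).
t=0.000000, w=2.300000:
  k1 = f(0.000000, 2.300000) = -1.798600
  k2 = f(0.120000, 2.084168) = -1.356877
  w ← 2.300000 + (0.12/2)·(-1.798600 + (-1.356877)) = 2.110671
t=0.120000, w=2.110671:
  k1 = f(0.120000, 2.110671) = -1.394677
  k2 = f(0.240000, 1.943310) = -1.043994
  w ← 2.110671 + (0.12/2)·(-1.394677 + (-1.043994)) = 1.964351
t=0.240000, w=1.964351:
  k1 = f(0.240000, 1.964351) = -1.071950
  k2 = f(0.360000, 1.835717) = -0.785751
  w ← 1.964351 + (0.12/2)·(-1.071950 + (-0.785751)) = 1.852889
w(0.36) ≈ 1.8529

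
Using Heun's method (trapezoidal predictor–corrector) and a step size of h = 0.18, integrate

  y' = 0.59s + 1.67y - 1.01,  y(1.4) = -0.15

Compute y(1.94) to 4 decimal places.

Heun: k1 = f(s_n, y_n); k2 = f(s_n + h, y_n + h·k1); y_{n+1} = y_n + (h/2)·(k1 + k2).
s=1.400000, y=-0.150000:
  k1 = f(1.400000, -0.150000) = -0.434500
  k2 = f(1.580000, -0.228210) = -0.458911
  y ← -0.150000 + (0.18/2)·(-0.434500 + (-0.458911)) = -0.230407
s=1.580000, y=-0.230407:
  k1 = f(1.580000, -0.230407) = -0.462580
  k2 = f(1.760000, -0.313671) = -0.495431
  y ← -0.230407 + (0.18/2)·(-0.462580 + (-0.495431)) = -0.316628
s=1.760000, y=-0.316628:
  k1 = f(1.760000, -0.316628) = -0.500369
  k2 = f(1.940000, -0.406694) = -0.544579
  y ← -0.316628 + (0.18/2)·(-0.500369 + (-0.544579)) = -0.410673
y(1.94) ≈ -0.4107

-0.4107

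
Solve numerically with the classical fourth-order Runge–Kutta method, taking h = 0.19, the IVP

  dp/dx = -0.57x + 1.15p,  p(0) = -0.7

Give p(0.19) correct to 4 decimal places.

RK4: k1 = f(x_n, p_n); k2 = f(x_n + h/2, p_n + (h/2)·k1); k3 = f(x_n + h/2, p_n + (h/2)·k2); k4 = f(x_n + h, p_n + h·k3); p_{n+1} = p_n + (h/6)·(k1 + 2k2 + 2k3 + k4).
x=0.000000, p=-0.700000:
  k1 = f(0.000000, -0.700000) = -0.805000
  k2 = f(0.095000, -0.776475) = -0.947096
  k3 = f(0.095000, -0.789974) = -0.962620
  k4 = f(0.190000, -0.882898) = -1.123633
  p ← -0.700000 + (0.19/6)·(k1 + 2k2 + 2k3 + k4) = -0.882022
p(0.19) ≈ -0.8820

-0.8820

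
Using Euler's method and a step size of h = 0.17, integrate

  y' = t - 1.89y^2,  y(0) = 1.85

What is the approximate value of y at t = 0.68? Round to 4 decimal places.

0.5337

Euler: y_{n+1} = y_n + h·f(t_n, y_n).
t=0.000000, y=1.850000: f=-6.468525 → y ← 1.850000 + 0.17·(-6.468525) = 0.750351
t=0.170000, y=0.750351: f=-0.894120 → y ← 0.750351 + 0.17·(-0.894120) = 0.598350
t=0.340000, y=0.598350: f=-0.336664 → y ← 0.598350 + 0.17·(-0.336664) = 0.541118
t=0.510000, y=0.541118: f=-0.043408 → y ← 0.541118 + 0.17·(-0.043408) = 0.533738
y(0.68) ≈ 0.5337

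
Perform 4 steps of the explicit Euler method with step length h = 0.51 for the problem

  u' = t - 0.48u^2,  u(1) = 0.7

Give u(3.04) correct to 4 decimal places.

2.3110

Euler: u_{n+1} = u_n + h·f(t_n, u_n).
t=1.000000, u=0.700000: f=0.764800 → u ← 0.700000 + 0.51·0.764800 = 1.090048
t=1.510000, u=1.090048: f=0.939662 → u ← 1.090048 + 0.51·0.939662 = 1.569276
t=2.020000, u=1.569276: f=0.837940 → u ← 1.569276 + 0.51·0.837940 = 1.996625
t=2.530000, u=1.996625: f=0.616475 → u ← 1.996625 + 0.51·0.616475 = 2.311027
u(3.04) ≈ 2.3110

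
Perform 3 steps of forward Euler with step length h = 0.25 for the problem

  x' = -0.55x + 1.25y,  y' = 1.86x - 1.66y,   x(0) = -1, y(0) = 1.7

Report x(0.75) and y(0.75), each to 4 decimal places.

-0.0550, 0.0352

Euler on (x,y): x_{n+1} = x_n + h·x', y_{n+1} = y_n + h·y'.
0.000000: (-1.000000, 1.700000); f=(2.675000, -4.682000) → (-0.331250, 0.529500)
0.250000: (-0.331250, 0.529500); f=(0.844063, -1.495095) → (-0.120234, 0.155726)
0.500000: (-0.120234, 0.155726); f=(0.260787, -0.482142) → (-0.055038, 0.035191)
(x(0.75), y(0.75)) ≈ (-0.0550, 0.0352)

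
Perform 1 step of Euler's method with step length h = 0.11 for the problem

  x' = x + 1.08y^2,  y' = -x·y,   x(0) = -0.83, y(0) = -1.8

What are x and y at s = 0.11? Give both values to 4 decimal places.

-0.5364, -1.9643

Euler on (x,y): x_{n+1} = x_n + h·x', y_{n+1} = y_n + h·y'.
0.000000: (-0.830000, -1.800000); f=(2.669200, -1.494000) → (-0.536388, -1.964340)
(x(0.11), y(0.11)) ≈ (-0.5364, -1.9643)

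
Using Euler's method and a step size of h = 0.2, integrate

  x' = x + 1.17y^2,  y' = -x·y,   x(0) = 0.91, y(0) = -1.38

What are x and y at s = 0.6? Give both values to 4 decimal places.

2.7150, -0.4466

Euler on (x,y): x_{n+1} = x_n + h·x', y_{n+1} = y_n + h·y'.
0.000000: (0.910000, -1.380000); f=(3.138148, 1.255800) → (1.537630, -1.128840)
0.200000: (1.537630, -1.128840); f=(3.028537, 1.735738) → (2.143337, -0.781692)
0.400000: (2.143337, -0.781692); f=(2.858257, 1.675430) → (2.714988, -0.446606)
(x(0.6), y(0.6)) ≈ (2.7150, -0.4466)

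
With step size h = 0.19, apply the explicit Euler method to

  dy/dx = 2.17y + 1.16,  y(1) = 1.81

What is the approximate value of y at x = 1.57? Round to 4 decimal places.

Euler: y_{n+1} = y_n + h·f(x_n, y_n).
x=1.000000, y=1.810000: f=5.087700 → y ← 1.810000 + 0.19·5.087700 = 2.776663
x=1.190000, y=2.776663: f=7.185359 → y ← 2.776663 + 0.19·7.185359 = 4.141881
x=1.380000, y=4.141881: f=10.147882 → y ← 4.141881 + 0.19·10.147882 = 6.069979
y(1.57) ≈ 6.0700

6.0700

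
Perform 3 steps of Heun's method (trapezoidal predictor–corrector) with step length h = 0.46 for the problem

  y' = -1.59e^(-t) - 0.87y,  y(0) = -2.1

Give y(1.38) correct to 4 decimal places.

-1.2407

Heun: k1 = f(t_n, y_n); k2 = f(t_n + h, y_n + h·k1); y_{n+1} = y_n + (h/2)·(k1 + k2).
t=0.000000, y=-2.100000:
  k1 = f(0.000000, -2.100000) = 0.237000
  k2 = f(0.460000, -1.990980) = 0.728412
  y ← -2.100000 + (0.46/2)·(0.237000 + 0.728412) = -1.877955
t=0.460000, y=-1.877955:
  k1 = f(0.460000, -1.877955) = 0.630080
  k2 = f(0.920000, -1.588118) = 0.748018
  y ← -1.877955 + (0.46/2)·(0.630080 + 0.748018) = -1.560993
t=0.920000, y=-1.560993:
  k1 = f(0.920000, -1.560993) = 0.724418
  k2 = f(1.380000, -1.227760) = 0.668142
  y ← -1.560993 + (0.46/2)·(0.724418 + 0.668142) = -1.240704
y(1.38) ≈ -1.2407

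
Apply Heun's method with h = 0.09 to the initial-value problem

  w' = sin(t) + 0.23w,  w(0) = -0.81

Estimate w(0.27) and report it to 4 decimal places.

Heun: k1 = f(t_n, w_n); k2 = f(t_n + h, w_n + h·k1); w_{n+1} = w_n + (h/2)·(k1 + k2).
t=0.000000, w=-0.810000:
  k1 = f(0.000000, -0.810000) = -0.186300
  k2 = f(0.090000, -0.826767) = -0.100278
  w ← -0.810000 + (0.09/2)·(-0.186300 + (-0.100278)) = -0.822896
t=0.090000, w=-0.822896:
  k1 = f(0.090000, -0.822896) = -0.099388
  k2 = f(0.180000, -0.831841) = -0.012294
  w ← -0.822896 + (0.09/2)·(-0.099388 + (-0.012294)) = -0.827922
t=0.180000, w=-0.827922:
  k1 = f(0.180000, -0.827922) = -0.011392
  k2 = f(0.270000, -0.828947) = 0.076074
  w ← -0.827922 + (0.09/2)·(-0.011392 + 0.076074) = -0.825011
w(0.27) ≈ -0.8250

-0.8250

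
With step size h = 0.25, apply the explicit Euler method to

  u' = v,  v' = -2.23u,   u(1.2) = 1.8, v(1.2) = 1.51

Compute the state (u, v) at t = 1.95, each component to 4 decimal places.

Euler on (u,v): u_{n+1} = u_n + h·u', v_{n+1} = v_n + h·v'.
1.200000: (1.800000, 1.510000); f=(1.510000, -4.014000) → (2.177500, 0.506500)
1.450000: (2.177500, 0.506500); f=(0.506500, -4.855825) → (2.304125, -0.707456)
1.700000: (2.304125, -0.707456); f=(-0.707456, -5.138199) → (2.127261, -1.992006)
(u(1.95), v(1.95)) ≈ (2.1273, -1.9920)

2.1273, -1.9920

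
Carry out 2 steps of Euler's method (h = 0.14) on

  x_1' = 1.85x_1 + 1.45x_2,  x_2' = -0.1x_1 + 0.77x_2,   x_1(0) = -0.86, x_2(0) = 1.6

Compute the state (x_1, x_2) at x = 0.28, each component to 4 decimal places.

-0.5920, 1.9875

Euler on (x_1,x_2): x_1_{n+1} = x_1_n + h·x_1', x_2_{n+1} = x_2_n + h·x_2'.
0.000000: (-0.860000, 1.600000); f=(0.729000, 1.318000) → (-0.757940, 1.784520)
0.140000: (-0.757940, 1.784520); f=(1.185365, 1.449874) → (-0.591989, 1.987502)
(x_1(0.28), x_2(0.28)) ≈ (-0.5920, 1.9875)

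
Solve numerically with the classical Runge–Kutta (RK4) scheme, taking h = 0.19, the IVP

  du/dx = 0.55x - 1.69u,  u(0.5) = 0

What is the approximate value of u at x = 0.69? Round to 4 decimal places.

0.0536

RK4: k1 = f(x_n, u_n); k2 = f(x_n + h/2, u_n + (h/2)·k1); k3 = f(x_n + h/2, u_n + (h/2)·k2); k4 = f(x_n + h, u_n + h·k3); u_{n+1} = u_n + (h/6)·(k1 + 2k2 + 2k3 + k4).
x=0.500000, u=0.000000:
  k1 = f(0.500000, 0.000000) = 0.275000
  k2 = f(0.595000, 0.026125) = 0.283099
  k3 = f(0.595000, 0.026894) = 0.281798
  k4 = f(0.690000, 0.053542) = 0.289015
  u ← 0.000000 + (0.19/6)·(k1 + 2k2 + 2k3 + k4) = 0.053637
u(0.69) ≈ 0.0536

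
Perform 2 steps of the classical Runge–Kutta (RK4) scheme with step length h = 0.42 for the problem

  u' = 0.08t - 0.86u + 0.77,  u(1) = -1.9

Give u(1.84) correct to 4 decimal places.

-0.3919

RK4: k1 = f(t_n, u_n); k2 = f(t_n + h/2, u_n + (h/2)·k1); k3 = f(t_n + h/2, u_n + (h/2)·k2); k4 = f(t_n + h, u_n + h·k3); u_{n+1} = u_n + (h/6)·(k1 + 2k2 + 2k3 + k4).
t=1.000000, u=-1.900000:
  k1 = f(1.000000, -1.900000) = 2.484000
  k2 = f(1.210000, -1.378360) = 2.052190
  k3 = f(1.210000, -1.469040) = 2.130175
  k4 = f(1.420000, -1.005327) = 1.748181
  u ← -1.900000 + (0.42/6)·(k1 + 2k2 + 2k3 + k4) = -1.018216
t=1.420000, u=-1.018216:
  k1 = f(1.420000, -1.018216) = 1.759266
  k2 = f(1.630000, -0.648770) = 1.458343
  k3 = f(1.630000, -0.711964) = 1.512689
  k4 = f(1.840000, -0.382887) = 1.246483
  u ← -1.018216 + (0.42/6)·(k1 + 2k2 + 2k3 + k4) = -0.391869
u(1.84) ≈ -0.3919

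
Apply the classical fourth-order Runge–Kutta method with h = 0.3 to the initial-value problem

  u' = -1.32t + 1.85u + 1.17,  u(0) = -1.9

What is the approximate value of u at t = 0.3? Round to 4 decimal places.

RK4: k1 = f(t_n, u_n); k2 = f(t_n + h/2, u_n + (h/2)·k1); k3 = f(t_n + h/2, u_n + (h/2)·k2); k4 = f(t_n + h, u_n + h·k3); u_{n+1} = u_n + (h/6)·(k1 + 2k2 + 2k3 + k4).
t=0.000000, u=-1.900000:
  k1 = f(0.000000, -1.900000) = -2.345000
  k2 = f(0.150000, -2.251750) = -3.193738
  k3 = f(0.150000, -2.379061) = -3.429262
  k4 = f(0.300000, -2.928779) = -4.644240
  u ← -1.900000 + (0.3/6)·(k1 + 2k2 + 2k3 + k4) = -2.911762
u(0.3) ≈ -2.9118

-2.9118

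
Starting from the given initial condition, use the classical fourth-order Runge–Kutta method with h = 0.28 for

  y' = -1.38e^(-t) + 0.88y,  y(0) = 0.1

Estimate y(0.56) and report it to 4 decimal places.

RK4: k1 = f(t_n, y_n); k2 = f(t_n + h/2, y_n + (h/2)·k1); k3 = f(t_n + h/2, y_n + (h/2)·k2); k4 = f(t_n + h, y_n + h·k3); y_{n+1} = y_n + (h/6)·(k1 + 2k2 + 2k3 + k4).
t=0.000000, y=0.100000:
  k1 = f(0.000000, 0.100000) = -1.292000
  k2 = f(0.140000, -0.080880) = -1.270889
  k3 = f(0.140000, -0.077924) = -1.268288
  k4 = f(0.280000, -0.255121) = -1.267488
  y ← 0.100000 + (0.28/6)·(k1 + 2k2 + 2k3 + k4) = -0.256433
t=0.280000, y=-0.256433:
  k1 = f(0.280000, -0.256433) = -1.268642
  k2 = f(0.420000, -0.434042) = -1.288682
  k3 = f(0.420000, -0.436848) = -1.291151
  k4 = f(0.560000, -0.617955) = -1.332069
  y ← -0.256433 + (0.28/6)·(k1 + 2k2 + 2k3 + k4) = -0.618583
y(0.56) ≈ -0.6186

-0.6186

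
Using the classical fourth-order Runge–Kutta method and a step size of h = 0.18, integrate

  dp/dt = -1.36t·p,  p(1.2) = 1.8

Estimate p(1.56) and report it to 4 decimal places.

RK4: k1 = f(t_n, p_n); k2 = f(t_n + h/2, p_n + (h/2)·k1); k3 = f(t_n + h/2, p_n + (h/2)·k2); k4 = f(t_n + h, p_n + h·k3); p_{n+1} = p_n + (h/6)·(k1 + 2k2 + 2k3 + k4).
t=1.200000, p=1.800000:
  k1 = f(1.200000, 1.800000) = -2.937600
  k2 = f(1.290000, 1.535616) = -2.694085
  k3 = f(1.290000, 1.557532) = -2.732535
  k4 = f(1.380000, 1.308144) = -2.455124
  p ← 1.800000 + (0.18/6)·(k1 + 2k2 + 2k3 + k4) = 1.312621
t=1.380000, p=1.312621:
  k1 = f(1.380000, 1.312621) = -2.463527
  k2 = f(1.470000, 1.090904) = -2.180935
  k3 = f(1.470000, 1.116337) = -2.231781
  k4 = f(1.560000, 0.910901) = -1.932567
  p ← 1.312621 + (0.18/6)·(k1 + 2k2 + 2k3 + k4) = 0.915975
p(1.56) ≈ 0.9160

0.9160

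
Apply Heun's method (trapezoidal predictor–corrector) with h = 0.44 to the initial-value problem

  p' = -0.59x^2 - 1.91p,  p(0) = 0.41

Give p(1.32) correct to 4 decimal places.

-0.2471

Heun: k1 = f(x_n, p_n); k2 = f(x_n + h, p_n + h·k1); p_{n+1} = p_n + (h/2)·(k1 + k2).
x=0.000000, p=0.410000:
  k1 = f(0.000000, 0.410000) = -0.783100
  k2 = f(0.440000, 0.065436) = -0.239207
  p ← 0.410000 + (0.44/2)·(-0.783100 + (-0.239207)) = 0.185093
x=0.440000, p=0.185093:
  k1 = f(0.440000, 0.185093) = -0.467751
  k2 = f(0.880000, -0.020718) = -0.417325
  p ← 0.185093 + (0.44/2)·(-0.467751 + (-0.417325)) = -0.009624
x=0.880000, p=-0.009624:
  k1 = f(0.880000, -0.009624) = -0.438514
  k2 = f(1.320000, -0.202570) = -0.641107
  p ← -0.009624 + (0.44/2)·(-0.438514 + (-0.641107)) = -0.247141
p(1.32) ≈ -0.2471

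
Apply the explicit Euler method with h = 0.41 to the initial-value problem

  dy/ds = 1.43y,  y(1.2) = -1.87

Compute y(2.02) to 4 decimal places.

-4.7056

Euler: y_{n+1} = y_n + h·f(s_n, y_n).
s=1.200000, y=-1.870000: f=-2.674100 → y ← -1.870000 + 0.41·(-2.674100) = -2.966381
s=1.610000, y=-2.966381: f=-4.241925 → y ← -2.966381 + 0.41·(-4.241925) = -4.705570
y(2.02) ≈ -4.7056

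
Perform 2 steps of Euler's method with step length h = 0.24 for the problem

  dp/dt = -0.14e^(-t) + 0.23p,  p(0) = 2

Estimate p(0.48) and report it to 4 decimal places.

Euler: p_{n+1} = p_n + h·f(t_n, p_n).
t=0.000000, p=2.000000: f=0.320000 → p ← 2.000000 + 0.24·0.320000 = 2.076800
t=0.240000, p=2.076800: f=0.367536 → p ← 2.076800 + 0.24·0.367536 = 2.165009
p(0.48) ≈ 2.1650

2.1650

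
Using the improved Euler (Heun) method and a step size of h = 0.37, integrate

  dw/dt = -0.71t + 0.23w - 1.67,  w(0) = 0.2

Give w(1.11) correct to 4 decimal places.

Heun: k1 = f(t_n, w_n); k2 = f(t_n + h, w_n + h·k1); w_{n+1} = w_n + (h/2)·(k1 + k2).
t=0.000000, w=0.200000:
  k1 = f(0.000000, 0.200000) = -1.624000
  k2 = f(0.370000, -0.400880) = -2.024902
  w ← 0.200000 + (0.37/2)·(-1.624000 + (-2.024902)) = -0.475047
t=0.370000, w=-0.475047:
  k1 = f(0.370000, -0.475047) = -2.041961
  k2 = f(0.740000, -1.230572) = -2.478432
  w ← -0.475047 + (0.37/2)·(-2.041961 + (-2.478432)) = -1.311320
t=0.740000, w=-1.311320:
  k1 = f(0.740000, -1.311320) = -2.497003
  k2 = f(1.110000, -2.235211) = -2.972198
  w ← -1.311320 + (0.37/2)·(-2.497003 + (-2.972198)) = -2.323122
w(1.11) ≈ -2.3231

-2.3231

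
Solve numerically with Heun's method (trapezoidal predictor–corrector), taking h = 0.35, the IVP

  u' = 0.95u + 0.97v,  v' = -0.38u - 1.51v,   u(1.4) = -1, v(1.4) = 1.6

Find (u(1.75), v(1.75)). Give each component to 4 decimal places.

-0.8752, 1.0617

Heun on (u,v): k1 = f(x_n, state_n); k2 = f(x_n + h, state_n + h·k1); state_{n+1} = state_n + (h/2)·(k1 + k2).
1.400000: (-1.000000, 1.600000)
  k1 = (0.602000, -2.036000)
  predictor → (-0.789300, 0.887400)
  k2 = (0.110943, -1.040040)
  → (-0.875235, 1.061693)
(u(1.75), v(1.75)) ≈ (-0.8752, 1.0617)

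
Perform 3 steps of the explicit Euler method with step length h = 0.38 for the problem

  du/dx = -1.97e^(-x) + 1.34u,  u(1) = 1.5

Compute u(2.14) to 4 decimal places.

Euler: u_{n+1} = u_n + h·f(x_n, u_n).
x=1.000000, u=1.500000: f=1.285278 → u ← 1.500000 + 0.38·1.285278 = 1.988405
x=1.380000, u=1.988405: f=2.168854 → u ← 1.988405 + 0.38·2.168854 = 2.812570
x=1.760000, u=2.812570: f=3.429915 → u ← 2.812570 + 0.38·3.429915 = 4.115938
u(2.14) ≈ 4.1159

4.1159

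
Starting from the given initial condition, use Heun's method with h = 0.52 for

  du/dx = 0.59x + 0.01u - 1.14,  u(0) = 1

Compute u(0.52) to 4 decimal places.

0.4906

Heun: k1 = f(x_n, u_n); k2 = f(x_n + h, u_n + h·k1); u_{n+1} = u_n + (h/2)·(k1 + k2).
x=0.000000, u=1.000000:
  k1 = f(0.000000, 1.000000) = -1.130000
  k2 = f(0.520000, 0.412400) = -0.829076
  u ← 1.000000 + (0.52/2)·(-1.130000 + (-0.829076)) = 0.490640
u(0.52) ≈ 0.4906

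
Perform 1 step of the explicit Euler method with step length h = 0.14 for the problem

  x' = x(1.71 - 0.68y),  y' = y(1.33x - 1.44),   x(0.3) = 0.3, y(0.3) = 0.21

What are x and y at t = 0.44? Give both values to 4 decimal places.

Euler on (x,y): x_{n+1} = x_n + h·x', y_{n+1} = y_n + h·y'.
0.300000: (0.300000, 0.210000); f=(0.470160, -0.218610) → (0.365822, 0.179395)
(x(0.44), y(0.44)) ≈ (0.3658, 0.1794)

0.3658, 0.1794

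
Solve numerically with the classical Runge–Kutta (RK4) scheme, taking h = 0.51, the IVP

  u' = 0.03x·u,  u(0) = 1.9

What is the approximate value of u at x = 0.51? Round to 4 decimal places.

RK4: k1 = f(x_n, u_n); k2 = f(x_n + h/2, u_n + (h/2)·k1); k3 = f(x_n + h/2, u_n + (h/2)·k2); k4 = f(x_n + h, u_n + h·k3); u_{n+1} = u_n + (h/6)·(k1 + 2k2 + 2k3 + k4).
x=0.000000, u=1.900000:
  k1 = f(0.000000, 1.900000) = 0.000000
  k2 = f(0.255000, 1.900000) = 0.014535
  k3 = f(0.255000, 1.903706) = 0.014563
  k4 = f(0.510000, 1.907427) = 0.029184
  u ← 1.900000 + (0.51/6)·(k1 + 2k2 + 2k3 + k4) = 1.907427
u(0.51) ≈ 1.9074

1.9074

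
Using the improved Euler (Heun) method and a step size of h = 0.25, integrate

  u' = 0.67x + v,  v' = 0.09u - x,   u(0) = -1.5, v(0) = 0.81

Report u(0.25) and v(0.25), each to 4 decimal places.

-1.2808, 0.7473

Heun on (u,v): k1 = f(x_n, state_n); k2 = f(x_n + h, state_n + h·k1); state_{n+1} = state_n + (h/2)·(k1 + k2).
0.000000: (-1.500000, 0.810000)
  k1 = (0.810000, -0.135000)
  predictor → (-1.297500, 0.776250)
  k2 = (0.943750, -0.366775)
  → (-1.280781, 0.747278)
(u(0.25), v(0.25)) ≈ (-1.2808, 0.7473)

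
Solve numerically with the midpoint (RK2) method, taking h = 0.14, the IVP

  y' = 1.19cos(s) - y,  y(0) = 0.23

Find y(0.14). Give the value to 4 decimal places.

0.3546

Midpoint: k1 = f(s_n, y_n); k2 = f(s_n + h/2, y_n + (h/2)·k1); y_{n+1} = y_n + h·k2.
s=0.000000, y=0.230000:
  k1 = f(0.000000, 0.230000) = 0.960000
  k2 = f(0.070000, 0.297200) = 0.889886
  y ← 0.230000 + 0.14·0.889886 = 0.354584
y(0.14) ≈ 0.3546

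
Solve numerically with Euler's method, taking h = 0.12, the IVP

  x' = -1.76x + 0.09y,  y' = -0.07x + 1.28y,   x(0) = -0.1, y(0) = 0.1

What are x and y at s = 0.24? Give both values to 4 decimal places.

-0.0601, 0.1347

Euler on (x,y): x_{n+1} = x_n + h·x', y_{n+1} = y_n + h·y'.
0.000000: (-0.100000, 0.100000); f=(0.185000, 0.135000) → (-0.077800, 0.116200)
0.120000: (-0.077800, 0.116200); f=(0.147386, 0.154182) → (-0.060114, 0.134702)
(x(0.24), y(0.24)) ≈ (-0.0601, 0.1347)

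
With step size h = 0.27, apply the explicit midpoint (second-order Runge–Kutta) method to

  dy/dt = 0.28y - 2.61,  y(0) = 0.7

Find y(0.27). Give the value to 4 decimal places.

0.0236

Midpoint: k1 = f(t_n, y_n); k2 = f(t_n + h/2, y_n + (h/2)·k1); y_{n+1} = y_n + h·k2.
t=0.000000, y=0.700000:
  k1 = f(0.000000, 0.700000) = -2.414000
  k2 = f(0.135000, 0.374110) = -2.505249
  y ← 0.700000 + 0.27·(-2.505249) = 0.023583
y(0.27) ≈ 0.0236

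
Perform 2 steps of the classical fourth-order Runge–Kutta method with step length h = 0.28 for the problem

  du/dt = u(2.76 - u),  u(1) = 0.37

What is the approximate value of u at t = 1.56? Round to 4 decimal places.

1.1605

RK4: k1 = f(t_n, u_n); k2 = f(t_n + h/2, u_n + (h/2)·k1); k3 = f(t_n + h/2, u_n + (h/2)·k2); k4 = f(t_n + h, u_n + h·k3); u_{n+1} = u_n + (h/6)·(k1 + 2k2 + 2k3 + k4).
t=1.000000, u=0.370000:
  k1 = f(1.000000, 0.370000) = 0.884300
  k2 = f(1.140000, 0.493802) = 1.119053
  k3 = f(1.140000, 0.526667) = 1.176224
  k4 = f(1.280000, 0.699343) = 1.441105
  u ← 0.370000 + (0.28/6)·(k1 + 2k2 + 2k3 + k4) = 0.692745
t=1.280000, u=0.692745:
  k1 = f(1.280000, 0.692745) = 1.432080
  k2 = f(1.420000, 0.893236) = 1.667461
  k3 = f(1.420000, 0.926189) = 1.698456
  k4 = f(1.560000, 1.168312) = 1.859588
  u ← 0.692745 + (0.28/6)·(k1 + 2k2 + 2k3 + k4) = 1.160508
u(1.56) ≈ 1.1605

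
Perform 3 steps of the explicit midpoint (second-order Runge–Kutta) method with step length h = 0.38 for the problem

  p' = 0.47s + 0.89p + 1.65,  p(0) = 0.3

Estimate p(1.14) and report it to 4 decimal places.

Midpoint: k1 = f(s_n, p_n); k2 = f(s_n + h/2, p_n + (h/2)·k1); p_{n+1} = p_n + h·k2.
s=0.000000, p=0.300000:
  k1 = f(0.000000, 0.300000) = 1.917000
  k2 = f(0.190000, 0.664230) = 2.330465
  p ← 0.300000 + 0.38·2.330465 = 1.185577
s=0.380000, p=1.185577:
  k1 = f(0.380000, 1.185577) = 2.883763
  k2 = f(0.570000, 1.733492) = 3.460708
  p ← 1.185577 + 0.38·3.460708 = 2.500645
s=0.760000, p=2.500645:
  k1 = f(0.760000, 2.500645) = 4.232774
  k2 = f(0.950000, 3.304873) = 5.037837
  p ← 2.500645 + 0.38·5.037837 = 4.415023
p(1.14) ≈ 4.4150

4.4150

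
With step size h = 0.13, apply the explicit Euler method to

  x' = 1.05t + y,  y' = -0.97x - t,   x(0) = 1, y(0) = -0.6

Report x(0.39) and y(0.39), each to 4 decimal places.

Euler on (x,y): x_{n+1} = x_n + h·x', y_{n+1} = y_n + h·y'.
0.000000: (1.000000, -0.600000); f=(-0.600000, -0.970000) → (0.922000, -0.726100)
0.130000: (0.922000, -0.726100); f=(-0.589600, -1.024340) → (0.845352, -0.859264)
0.260000: (0.845352, -0.859264); f=(-0.586264, -1.079991) → (0.769138, -0.999663)
(x(0.39), y(0.39)) ≈ (0.7691, -0.9997)

0.7691, -0.9997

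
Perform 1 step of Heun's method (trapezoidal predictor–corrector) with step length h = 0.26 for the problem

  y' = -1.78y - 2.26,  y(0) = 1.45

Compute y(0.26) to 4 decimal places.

Heun: k1 = f(s_n, y_n); k2 = f(s_n + h, y_n + h·k1); y_{n+1} = y_n + (h/2)·(k1 + k2).
s=0.000000, y=1.450000:
  k1 = f(0.000000, 1.450000) = -4.841000
  k2 = f(0.260000, 0.191340) = -2.600585
  y ← 1.450000 + (0.26/2)·(-4.841000 + (-2.600585)) = 0.482594
y(0.26) ≈ 0.4826

0.4826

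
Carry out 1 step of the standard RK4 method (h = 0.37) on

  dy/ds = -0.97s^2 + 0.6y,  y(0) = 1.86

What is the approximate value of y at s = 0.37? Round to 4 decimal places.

2.3050

RK4: k1 = f(s_n, y_n); k2 = f(s_n + h/2, y_n + (h/2)·k1); k3 = f(s_n + h/2, y_n + (h/2)·k2); k4 = f(s_n + h, y_n + h·k3); y_{n+1} = y_n + (h/6)·(k1 + 2k2 + 2k3 + k4).
s=0.000000, y=1.860000:
  k1 = f(0.000000, 1.860000) = 1.116000
  k2 = f(0.185000, 2.066460) = 1.206678
  k3 = f(0.185000, 2.083235) = 1.216743
  k4 = f(0.370000, 2.310195) = 1.253324
  y ← 1.860000 + (0.37/6)·(k1 + 2k2 + 2k3 + k4) = 2.304997
y(0.37) ≈ 2.3050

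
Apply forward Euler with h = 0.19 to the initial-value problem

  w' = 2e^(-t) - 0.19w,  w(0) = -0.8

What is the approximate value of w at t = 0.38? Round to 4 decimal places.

Euler: w_{n+1} = w_n + h·f(t_n, w_n).
t=0.000000, w=-0.800000: f=2.152000 → w ← -0.800000 + 0.19·2.152000 = -0.391120
t=0.190000, w=-0.391120: f=1.728231 → w ← -0.391120 + 0.19·1.728231 = -0.062756
w(0.38) ≈ -0.0628

-0.0628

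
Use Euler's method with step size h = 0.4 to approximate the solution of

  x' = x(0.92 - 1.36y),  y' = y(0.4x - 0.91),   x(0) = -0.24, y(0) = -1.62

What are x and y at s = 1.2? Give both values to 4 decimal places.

Euler on (x,y): x_{n+1} = x_n + h·x', y_{n+1} = y_n + h·y'.
0.000000: (-0.240000, -1.620000); f=(-0.749568, 1.629720) → (-0.539827, -0.968112)
0.400000: (-0.539827, -0.968112); f=(-1.207395, 1.090027) → (-1.022785, -0.532101)
0.800000: (-1.022785, -0.532101); f=(-1.681109, 0.701902) → (-1.695229, -0.251340)
(x(1.2), y(1.2)) ≈ (-1.6952, -0.2513)

-1.6952, -0.2513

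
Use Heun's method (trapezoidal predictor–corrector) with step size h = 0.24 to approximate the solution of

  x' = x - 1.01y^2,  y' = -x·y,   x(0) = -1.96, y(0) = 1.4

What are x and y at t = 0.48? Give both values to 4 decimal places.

-7.4080, 6.3264

Heun on (x,y): k1 = f(t_n, state_n); k2 = f(t_n + h, state_n + h·k1); state_{n+1} = state_n + (h/2)·(k1 + k2).
0.000000: (-1.960000, 1.400000)
  k1 = (-3.939600, 2.744000)
  predictor → (-2.905504, 2.058560)
  k2 = (-7.185550, 5.981154)
  → (-3.295018, 2.447019)
0.240000: (-3.295018, 2.447019)
  k1 = (-9.342797, 8.062970)
  predictor → (-5.537289, 4.382131)
  k2 = (-24.932395, 24.265128)
  → (-7.408041, 6.326390)
(x(0.48), y(0.48)) ≈ (-7.4080, 6.3264)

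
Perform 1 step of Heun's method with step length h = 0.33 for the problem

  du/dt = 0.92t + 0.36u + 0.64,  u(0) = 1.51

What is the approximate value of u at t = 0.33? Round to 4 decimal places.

1.9739

Heun: k1 = f(t_n, u_n); k2 = f(t_n + h, u_n + h·k1); u_{n+1} = u_n + (h/2)·(k1 + k2).
t=0.000000, u=1.510000:
  k1 = f(0.000000, 1.510000) = 1.183600
  k2 = f(0.330000, 1.900588) = 1.627812
  u ← 1.510000 + (0.33/2)·(1.183600 + 1.627812) = 1.973883
u(0.33) ≈ 1.9739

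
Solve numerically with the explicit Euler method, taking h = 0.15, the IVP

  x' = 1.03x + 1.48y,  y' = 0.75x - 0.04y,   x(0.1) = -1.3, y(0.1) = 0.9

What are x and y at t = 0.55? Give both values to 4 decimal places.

Euler on (x,y): x_{n+1} = x_n + h·x', y_{n+1} = y_n + h·y'.
0.100000: (-1.300000, 0.900000); f=(-0.007000, -1.011000) → (-1.301050, 0.748350)
0.250000: (-1.301050, 0.748350); f=(-0.232524, -1.005721) → (-1.335929, 0.597492)
0.400000: (-1.335929, 0.597492); f=(-0.491719, -1.025846) → (-1.409686, 0.443615)
(x(0.55), y(0.55)) ≈ (-1.4097, 0.4436)

-1.4097, 0.4436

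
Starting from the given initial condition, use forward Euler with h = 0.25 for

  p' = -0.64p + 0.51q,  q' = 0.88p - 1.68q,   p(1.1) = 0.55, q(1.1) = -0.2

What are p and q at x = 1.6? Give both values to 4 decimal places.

Euler on (p,q): p_{n+1} = p_n + h·p', q_{n+1} = q_n + h·q'.
1.100000: (0.550000, -0.200000); f=(-0.454000, 0.820000) → (0.436500, 0.005000)
1.350000: (0.436500, 0.005000); f=(-0.276810, 0.375720) → (0.367297, 0.098930)
(p(1.6), q(1.6)) ≈ (0.3673, 0.0989)

0.3673, 0.0989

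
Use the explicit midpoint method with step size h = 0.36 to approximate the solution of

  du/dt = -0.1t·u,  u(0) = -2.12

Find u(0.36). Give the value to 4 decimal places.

Midpoint: k1 = f(t_n, u_n); k2 = f(t_n + h/2, u_n + (h/2)·k1); u_{n+1} = u_n + h·k2.
t=0.000000, u=-2.120000:
  k1 = f(0.000000, -2.120000) = 0.000000
  k2 = f(0.180000, -2.120000) = 0.038160
  u ← -2.120000 + 0.36·0.038160 = -2.106262
u(0.36) ≈ -2.1063

-2.1063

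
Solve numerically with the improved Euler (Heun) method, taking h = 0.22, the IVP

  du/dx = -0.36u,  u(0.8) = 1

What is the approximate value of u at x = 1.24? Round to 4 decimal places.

0.8537

Heun: k1 = f(x_n, u_n); k2 = f(x_n + h, u_n + h·k1); u_{n+1} = u_n + (h/2)·(k1 + k2).
x=0.800000, u=1.000000:
  k1 = f(0.800000, 1.000000) = -0.360000
  k2 = f(1.020000, 0.920800) = -0.331488
  u ← 1.000000 + (0.22/2)·(-0.360000 + (-0.331488)) = 0.923936
x=1.020000, u=0.923936:
  k1 = f(1.020000, 0.923936) = -0.332617
  k2 = f(1.240000, 0.850761) = -0.306274
  u ← 0.923936 + (0.22/2)·(-0.332617 + (-0.306274)) = 0.853658
u(1.24) ≈ 0.8537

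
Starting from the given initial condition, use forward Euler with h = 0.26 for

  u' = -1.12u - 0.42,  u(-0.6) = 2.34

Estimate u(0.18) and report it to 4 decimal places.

0.5918

Euler: u_{n+1} = u_n + h·f(t_n, u_n).
t=-0.600000, u=2.340000: f=-3.040800 → u ← 2.340000 + 0.26·(-3.040800) = 1.549392
t=-0.340000, u=1.549392: f=-2.155319 → u ← 1.549392 + 0.26·(-2.155319) = 0.989009
t=-0.080000, u=0.989009: f=-1.527690 → u ← 0.989009 + 0.26·(-1.527690) = 0.591810
u(0.18) ≈ 0.5918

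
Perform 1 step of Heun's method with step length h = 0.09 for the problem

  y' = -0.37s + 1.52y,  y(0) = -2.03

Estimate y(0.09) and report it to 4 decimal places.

-2.3282

Heun: k1 = f(s_n, y_n); k2 = f(s_n + h, y_n + h·k1); y_{n+1} = y_n + (h/2)·(k1 + k2).
s=0.000000, y=-2.030000:
  k1 = f(0.000000, -2.030000) = -3.085600
  k2 = f(0.090000, -2.307704) = -3.541010
  y ← -2.030000 + (0.09/2)·(-3.085600 + (-3.541010)) = -2.328197
y(0.09) ≈ -2.3282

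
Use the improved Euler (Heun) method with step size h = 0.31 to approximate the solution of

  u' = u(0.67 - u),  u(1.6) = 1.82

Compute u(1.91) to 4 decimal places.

Heun: k1 = f(x_n, u_n); k2 = f(x_n + h, u_n + h·k1); u_{n+1} = u_n + (h/2)·(k1 + k2).
x=1.600000, u=1.820000:
  k1 = f(1.600000, 1.820000) = -2.093000
  k2 = f(1.910000, 1.171170) = -0.586955
  u ← 1.820000 + (0.31/2)·(-2.093000 + (-0.586955)) = 1.404607
u(1.91) ≈ 1.4046

1.4046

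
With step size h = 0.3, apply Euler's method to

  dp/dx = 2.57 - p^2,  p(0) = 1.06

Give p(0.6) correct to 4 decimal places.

1.5954

Euler: p_{n+1} = p_n + h·f(x_n, p_n).
x=0.000000, p=1.060000: f=1.446400 → p ← 1.060000 + 0.3·1.446400 = 1.493920
x=0.300000, p=1.493920: f=0.338203 → p ← 1.493920 + 0.3·0.338203 = 1.595381
p(0.6) ≈ 1.5954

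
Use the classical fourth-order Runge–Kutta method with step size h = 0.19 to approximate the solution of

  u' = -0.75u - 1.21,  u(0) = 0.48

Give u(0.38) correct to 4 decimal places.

RK4: k1 = f(x_n, u_n); k2 = f(x_n + h/2, u_n + (h/2)·k1); k3 = f(x_n + h/2, u_n + (h/2)·k2); k4 = f(x_n + h, u_n + h·k3); u_{n+1} = u_n + (h/6)·(k1 + 2k2 + 2k3 + k4).
x=0.000000, u=0.480000:
  k1 = f(0.000000, 0.480000) = -1.570000
  k2 = f(0.095000, 0.330850) = -1.458137
  k3 = f(0.095000, 0.341477) = -1.466108
  k4 = f(0.190000, 0.201440) = -1.361080
  u ← 0.480000 + (0.19/6)·(k1 + 2k2 + 2k3 + k4) = 0.201980
x=0.190000, u=0.201980:
  k1 = f(0.190000, 0.201980) = -1.361485
  k2 = f(0.285000, 0.072639) = -1.264479
  k3 = f(0.285000, 0.081855) = -1.271391
  k4 = f(0.380000, -0.039584) = -1.180312
  u ← 0.201980 + (0.19/6)·(k1 + 2k2 + 2k3 + k4) = -0.039115
u(0.38) ≈ -0.0391

-0.0391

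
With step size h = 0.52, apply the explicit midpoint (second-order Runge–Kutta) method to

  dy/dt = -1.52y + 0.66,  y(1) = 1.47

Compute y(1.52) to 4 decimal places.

0.9749

Midpoint: k1 = f(t_n, y_n); k2 = f(t_n + h/2, y_n + (h/2)·k1); y_{n+1} = y_n + h·k2.
t=1.000000, y=1.470000:
  k1 = f(1.000000, 1.470000) = -1.574400
  k2 = f(1.260000, 1.060656) = -0.952197
  y ← 1.470000 + 0.52·(-0.952197) = 0.974857
y(1.52) ≈ 0.9749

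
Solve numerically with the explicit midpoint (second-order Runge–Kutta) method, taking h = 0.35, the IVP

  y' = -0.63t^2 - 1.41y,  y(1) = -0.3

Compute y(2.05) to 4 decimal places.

-1.0509

Midpoint: k1 = f(t_n, y_n); k2 = f(t_n + h/2, y_n + (h/2)·k1); y_{n+1} = y_n + h·k2.
t=1.000000, y=-0.300000:
  k1 = f(1.000000, -0.300000) = -0.207000
  k2 = f(1.175000, -0.336225) = -0.395717
  y ← -0.300000 + 0.35·(-0.395717) = -0.438501
t=1.350000, y=-0.438501:
  k1 = f(1.350000, -0.438501) = -0.529889
  k2 = f(1.525000, -0.531231) = -0.716108
  y ← -0.438501 + 0.35·(-0.716108) = -0.689138
t=1.700000, y=-0.689138:
  k1 = f(1.700000, -0.689138) = -0.849015
  k2 = f(1.875000, -0.837716) = -1.033664
  y ← -0.689138 + 0.35·(-1.033664) = -1.050921
y(2.05) ≈ -1.0509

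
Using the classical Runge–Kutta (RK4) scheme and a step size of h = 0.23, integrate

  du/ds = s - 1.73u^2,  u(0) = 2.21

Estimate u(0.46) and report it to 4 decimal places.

0.8627

RK4: k1 = f(s_n, u_n); k2 = f(s_n + h/2, u_n + (h/2)·k1); k3 = f(s_n + h/2, u_n + (h/2)·k2); k4 = f(s_n + h, u_n + h·k3); u_{n+1} = u_n + (h/6)·(k1 + 2k2 + 2k3 + k4).
s=0.000000, u=2.210000:
  k1 = f(0.000000, 2.210000) = -8.449493
  k2 = f(0.115000, 1.238308) = -2.537795
  k3 = f(0.115000, 1.918154) = -6.250212
  k4 = f(0.230000, 0.772451) = -0.802258
  u ← 2.210000 + (0.23/6)·(k1 + 2k2 + 2k3 + k4) = 1.181602
s=0.230000, u=1.181602:
  k1 = f(0.230000, 1.181602) = -2.185399
  k2 = f(0.345000, 0.930282) = -1.152183
  k3 = f(0.345000, 1.049101) = -1.559061
  k4 = f(0.460000, 0.823018) = -0.711831
  u ← 1.181602 + (0.23/6)·(k1 + 2k2 + 2k3 + k4) = 0.862680
u(0.46) ≈ 0.8627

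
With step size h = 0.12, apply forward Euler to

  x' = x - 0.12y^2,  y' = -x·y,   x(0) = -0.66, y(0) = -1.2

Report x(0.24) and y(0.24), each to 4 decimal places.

-0.8753, -1.4131

Euler on (x,y): x_{n+1} = x_n + h·x', y_{n+1} = y_n + h·y'.
0.000000: (-0.660000, -1.200000); f=(-0.832800, -0.792000) → (-0.759936, -1.295040)
0.120000: (-0.759936, -1.295040); f=(-0.961191, -0.984148) → (-0.875279, -1.413138)
(x(0.24), y(0.24)) ≈ (-0.8753, -1.4131)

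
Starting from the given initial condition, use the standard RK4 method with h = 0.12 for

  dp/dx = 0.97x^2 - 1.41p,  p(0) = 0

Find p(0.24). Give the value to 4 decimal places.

0.0041

RK4: k1 = f(x_n, p_n); k2 = f(x_n + h/2, p_n + (h/2)·k1); k3 = f(x_n + h/2, p_n + (h/2)·k2); k4 = f(x_n + h, p_n + h·k3); p_{n+1} = p_n + (h/6)·(k1 + 2k2 + 2k3 + k4).
x=0.000000, p=0.000000:
  k1 = f(0.000000, 0.000000) = 0.000000
  k2 = f(0.060000, 0.000000) = 0.003492
  k3 = f(0.060000, 0.000210) = 0.003197
  k4 = f(0.120000, 0.000384) = 0.013427
  p ← 0.000000 + (0.12/6)·(k1 + 2k2 + 2k3 + k4) = 0.000536
x=0.120000, p=0.000536:
  k1 = f(0.120000, 0.000536) = 0.013212
  k2 = f(0.180000, 0.001329) = 0.029554
  k3 = f(0.180000, 0.002309) = 0.028172
  k4 = f(0.240000, 0.003917) = 0.050349
  p ← 0.000536 + (0.12/6)·(k1 + 2k2 + 2k3 + k4) = 0.004116
p(0.24) ≈ 0.0041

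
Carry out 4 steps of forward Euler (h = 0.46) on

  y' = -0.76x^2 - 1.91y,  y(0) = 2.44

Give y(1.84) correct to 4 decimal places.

Euler: y_{n+1} = y_n + h·f(x_n, y_n).
x=0.000000, y=2.440000: f=-4.660400 → y ← 2.440000 + 0.46·(-4.660400) = 0.296216
x=0.460000, y=0.296216: f=-0.726589 → y ← 0.296216 + 0.46·(-0.726589) = -0.038015
x=0.920000, y=-0.038015: f=-0.570656 → y ← -0.038015 + 0.46·(-0.570656) = -0.300516
x=1.380000, y=-0.300516: f=-0.873358 → y ← -0.300516 + 0.46·(-0.873358) = -0.702261
y(1.84) ≈ -0.7023

-0.7023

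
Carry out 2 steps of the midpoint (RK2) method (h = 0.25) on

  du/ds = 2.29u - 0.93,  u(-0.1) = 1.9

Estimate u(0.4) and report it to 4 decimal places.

4.9102

Midpoint: k1 = f(s_n, u_n); k2 = f(s_n + h/2, u_n + (h/2)·k1); u_{n+1} = u_n + h·k2.
s=-0.100000, u=1.900000:
  k1 = f(-0.100000, 1.900000) = 3.421000
  k2 = f(0.025000, 2.327625) = 4.400261
  u ← 1.900000 + 0.25·4.400261 = 3.000065
s=0.150000, u=3.000065:
  k1 = f(0.150000, 3.000065) = 5.940150
  k2 = f(0.275000, 3.742584) = 7.640517
  u ← 3.000065 + 0.25·7.640517 = 4.910195
u(0.4) ≈ 4.9102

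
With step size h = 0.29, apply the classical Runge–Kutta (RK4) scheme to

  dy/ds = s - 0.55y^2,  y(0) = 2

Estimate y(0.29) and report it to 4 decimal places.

RK4: k1 = f(s_n, y_n); k2 = f(s_n + h/2, y_n + (h/2)·k1); k3 = f(s_n + h/2, y_n + (h/2)·k2); k4 = f(s_n + h, y_n + h·k3); y_{n+1} = y_n + (h/6)·(k1 + 2k2 + 2k3 + k4).
s=0.000000, y=2.000000:
  k1 = f(0.000000, 2.000000) = -2.200000
  k2 = f(0.145000, 1.681000) = -1.409169
  k3 = f(0.145000, 1.795671) = -1.628438
  k4 = f(0.290000, 1.527753) = -0.993716
  y ← 2.000000 + (0.29/6)·(k1 + 2k2 + 2k3 + k4) = 1.552002
y(0.29) ≈ 1.5520

1.5520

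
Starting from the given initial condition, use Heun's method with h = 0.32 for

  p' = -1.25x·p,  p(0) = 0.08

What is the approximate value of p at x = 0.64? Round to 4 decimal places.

Heun: k1 = f(x_n, p_n); k2 = f(x_n + h, p_n + h·k1); p_{n+1} = p_n + (h/2)·(k1 + k2).
x=0.000000, p=0.080000:
  k1 = f(0.000000, 0.080000) = 0.000000
  k2 = f(0.320000, 0.080000) = -0.032000
  p ← 0.080000 + (0.32/2)·(0.000000 + (-0.032000)) = 0.074880
x=0.320000, p=0.074880:
  k1 = f(0.320000, 0.074880) = -0.029952
  k2 = f(0.640000, 0.065295) = -0.052236
  p ← 0.074880 + (0.32/2)·(-0.029952 + (-0.052236)) = 0.061730
p(0.64) ≈ 0.0617

0.0617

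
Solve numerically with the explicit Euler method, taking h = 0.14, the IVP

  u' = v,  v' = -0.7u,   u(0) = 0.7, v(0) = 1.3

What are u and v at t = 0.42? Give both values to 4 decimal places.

1.2147, 1.0416

Euler on (u,v): u_{n+1} = u_n + h·u', v_{n+1} = v_n + h·v'.
0.000000: (0.700000, 1.300000); f=(1.300000, -0.490000) → (0.882000, 1.231400)
0.140000: (0.882000, 1.231400); f=(1.231400, -0.617400) → (1.054396, 1.144964)
0.280000: (1.054396, 1.144964); f=(1.144964, -0.738077) → (1.214691, 1.041633)
(u(0.42), v(0.42)) ≈ (1.2147, 1.0416)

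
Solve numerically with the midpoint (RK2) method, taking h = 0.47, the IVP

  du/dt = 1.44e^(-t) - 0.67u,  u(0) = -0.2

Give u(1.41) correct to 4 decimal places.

0.5161

Midpoint: k1 = f(t_n, u_n); k2 = f(t_n + h/2, u_n + (h/2)·k1); u_{n+1} = u_n + h·k2.
t=0.000000, u=-0.200000:
  k1 = f(0.000000, -0.200000) = 1.574000
  k2 = f(0.235000, 0.169890) = 1.024596
  u ← -0.200000 + 0.47·1.024596 = 0.281560
t=0.470000, u=0.281560:
  k1 = f(0.470000, 0.281560) = 0.711358
  k2 = f(0.705000, 0.448729) = 0.410868
  u ← 0.281560 + 0.47·0.410868 = 0.474668
t=0.940000, u=0.474668:
  k1 = f(0.940000, 0.474668) = 0.244477
  k2 = f(1.175000, 0.532120) = 0.088179
  u ← 0.474668 + 0.47·0.088179 = 0.516112
u(1.41) ≈ 0.5161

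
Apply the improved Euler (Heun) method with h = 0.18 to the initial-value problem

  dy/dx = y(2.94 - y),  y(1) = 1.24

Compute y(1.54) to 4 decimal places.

2.2826

Heun: k1 = f(x_n, y_n); k2 = f(x_n + h, y_n + h·k1); y_{n+1} = y_n + (h/2)·(k1 + k2).
x=1.000000, y=1.240000:
  k1 = f(1.000000, 1.240000) = 2.108000
  k2 = f(1.180000, 1.619440) = 2.138568
  y ← 1.240000 + (0.18/2)·(2.108000 + 2.138568) = 1.622191
x=1.180000, y=1.622191:
  k1 = f(1.180000, 1.622191) = 2.137738
  k2 = f(1.360000, 2.006984) = 1.872548
  y ← 1.622191 + (0.18/2)·(2.137738 + 1.872548) = 1.983117
x=1.360000, y=1.983117:
  k1 = f(1.360000, 1.983117) = 1.897611
  k2 = f(1.540000, 2.324687) = 1.430410
  y ← 1.983117 + (0.18/2)·(1.897611 + 1.430410) = 2.282639
y(1.54) ≈ 2.2826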